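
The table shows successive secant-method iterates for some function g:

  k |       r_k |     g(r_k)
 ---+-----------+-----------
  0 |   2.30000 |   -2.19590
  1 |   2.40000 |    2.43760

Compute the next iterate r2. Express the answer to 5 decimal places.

r2 = 2.40000 − 2.43760·(2.40000 − 2.30000) / (2.43760 − (-2.19590))
   = 2.40000 − (0.2437600)/(4.6335000) = 2.3473918

2.34739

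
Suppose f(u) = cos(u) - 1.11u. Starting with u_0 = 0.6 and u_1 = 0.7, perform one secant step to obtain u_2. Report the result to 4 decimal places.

0.6929

f(0.6) = 0.159336, f(0.7) = -0.012158
u_2 = 0.700000 − (-0.012158)·(0.700000 − 0.600000) / (-0.012158 − 0.159336) = 0.700000 − (-0.001216)/(-0.171493) = 0.692911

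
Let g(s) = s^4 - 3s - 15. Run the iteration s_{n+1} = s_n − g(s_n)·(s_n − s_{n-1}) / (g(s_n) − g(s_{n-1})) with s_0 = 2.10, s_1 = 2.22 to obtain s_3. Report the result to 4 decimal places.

g(2.10) = -1.851900, g(2.22) = 2.629127
s_2 = 2.220000 − 2.629127·(2.220000 − 2.100000) / (2.629127 − (-1.851900)) = 2.220000 − (0.315495)/(4.481027) = 2.149593
g(2.149593) = -0.097444
s_3 = 2.149593 − (-0.097444)·(2.149593 − 2.220000) / (-0.097444 − 2.629127) = 2.149593 − (0.006861)/(-2.726571) = 2.152109

2.1521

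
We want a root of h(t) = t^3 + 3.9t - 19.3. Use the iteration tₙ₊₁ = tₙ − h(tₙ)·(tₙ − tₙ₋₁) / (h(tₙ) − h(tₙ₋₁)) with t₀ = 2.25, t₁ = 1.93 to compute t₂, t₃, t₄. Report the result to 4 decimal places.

2.1992, 2.2044, 2.2039

h(2.25) = 0.865625, h(1.93) = -4.583943
t₂ = 1.930000 − (-4.583943)·(1.930000 − 2.250000) / (-4.583943 − 0.865625) = 1.930000 − (1.466862)/(-5.449568) = 2.199170
h(2.199170) = -0.087279
t₃ = 2.199170 − (-0.087279)·(2.199170 − 1.930000) / (-0.087279 − (-4.583943)) = 2.199170 − (-0.023493)/(4.496664) = 2.204395
h(2.204395) = 0.009080
t₄ = 2.204395 − 0.009080·(2.204395 − 2.199170) / (0.009080 − (-0.087279)) = 2.204395 − (0.000047)/(0.096359) = 2.203902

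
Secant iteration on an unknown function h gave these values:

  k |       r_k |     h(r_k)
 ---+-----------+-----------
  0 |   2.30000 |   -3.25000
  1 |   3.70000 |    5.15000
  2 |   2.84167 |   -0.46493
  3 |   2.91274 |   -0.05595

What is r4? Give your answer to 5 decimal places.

2.92246

r4 = 2.91274 − (-0.05595)·(2.91274 − 2.84167) / (-0.05595 − (-0.46493))
   = 2.91274 − (-0.0039764)/(0.4089800) = 2.9224626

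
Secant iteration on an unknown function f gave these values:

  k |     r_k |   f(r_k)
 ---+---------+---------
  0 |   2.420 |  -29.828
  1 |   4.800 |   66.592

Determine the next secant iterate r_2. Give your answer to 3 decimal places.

3.156

r_2 = 4.800 − 66.592·(4.800 − 2.420) / (66.592 − (-29.828))
   = 4.800 − (158.48896)/(96.42000) = 3.15626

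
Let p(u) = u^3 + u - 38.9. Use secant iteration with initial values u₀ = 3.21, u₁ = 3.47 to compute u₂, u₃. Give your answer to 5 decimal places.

3.28580, 3.28975

p(3.21) = -2.6138390, p(3.47) = 6.3519230
u₂ = 3.4700000 − 6.3519230·(3.4700000 − 3.2100000) / (6.3519230 − (-2.6138390)) = 3.4700000 − (1.6515000)/(8.9657620) = 3.2857993
p(3.2857993) = -0.1391453
u₃ = 3.2857993 − (-0.1391453)·(3.2857993 − 3.4700000) / (-0.1391453 − 6.3519230) = 3.2857993 − (0.0256307)/(-6.4910683) = 3.2897479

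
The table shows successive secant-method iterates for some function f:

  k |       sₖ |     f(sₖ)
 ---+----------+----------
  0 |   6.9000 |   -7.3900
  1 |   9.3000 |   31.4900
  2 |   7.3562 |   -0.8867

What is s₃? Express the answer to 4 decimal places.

7.4094

s₃ = 7.3562 − (-0.8867)·(7.3562 − 9.3000) / (-0.8867 − 31.4900)
   = 7.3562 − (1.723567)/(-32.376700) = 7.409435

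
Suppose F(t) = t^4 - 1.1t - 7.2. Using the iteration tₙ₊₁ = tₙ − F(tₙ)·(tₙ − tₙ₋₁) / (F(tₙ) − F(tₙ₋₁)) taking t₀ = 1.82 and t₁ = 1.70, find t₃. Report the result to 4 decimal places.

1.7375

F(1.82) = 1.769994, F(1.70) = -0.717900
t₂ = 1.700000 − (-0.717900)·(1.700000 − 1.820000) / (-0.717900 − 1.769994) = 1.700000 − (0.086148)/(-2.487894) = 1.734627
F(1.734627) = -0.054427
t₃ = 1.734627 − (-0.054427)·(1.734627 − 1.700000) / (-0.054427 − (-0.717900)) = 1.734627 − (-0.001885)/(0.663473) = 1.737467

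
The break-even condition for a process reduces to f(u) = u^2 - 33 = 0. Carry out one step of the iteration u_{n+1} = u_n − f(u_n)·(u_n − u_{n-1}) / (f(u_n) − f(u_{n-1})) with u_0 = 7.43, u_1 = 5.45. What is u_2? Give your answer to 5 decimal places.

5.70602

f(7.43) = 22.2049000, f(5.45) = -3.2975000
u_2 = 5.4500000 − (-3.2975000)·(5.4500000 − 7.4300000) / (-3.2975000 − 22.2049000) = 5.4500000 − (6.5290500)/(-25.5024000) = 5.7060171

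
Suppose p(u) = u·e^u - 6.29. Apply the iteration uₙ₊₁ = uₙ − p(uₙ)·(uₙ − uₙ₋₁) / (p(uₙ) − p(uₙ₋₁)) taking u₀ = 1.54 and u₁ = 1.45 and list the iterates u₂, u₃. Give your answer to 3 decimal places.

1.460, 1.460

p(1.54) = 0.89347, p(1.45) = -0.10848
u₂ = 1.45000 − (-0.10848)·(1.45000 − 1.54000) / (-0.10848 − 0.89347) = 1.45000 − (0.00976)/(-1.00195) = 1.45974
p(1.45974) = -0.00600
u₃ = 1.45974 − (-0.00600)·(1.45974 − 1.45000) / (-0.00600 − (-0.10848)) = 1.45974 − (-0.00006)/(0.10248) = 1.46032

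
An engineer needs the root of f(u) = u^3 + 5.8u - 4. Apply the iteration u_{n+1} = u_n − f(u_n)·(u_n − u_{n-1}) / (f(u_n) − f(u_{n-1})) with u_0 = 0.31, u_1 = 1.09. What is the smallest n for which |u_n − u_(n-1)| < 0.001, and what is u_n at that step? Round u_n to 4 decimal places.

n = 5, u_n = 0.6437

f(0.31) = -2.172209, f(1.09) = 3.617029
u_2 = 1.090000 − 3.617029·(0.780000)/(5.789238) = 0.602668;  |Δ| = 0.487332
f(0.602668) = -0.285633
u_3 = 0.602668 − (-0.285633)·(-0.487332)/(-3.902662) = 0.638335;  |Δ| = 0.035668
f(0.638335) = -0.037552
u_4 = 0.638335 − (-0.037552)·(0.035668)/(0.248081) = 0.643734;  |Δ| = 0.005399
f(0.643734) = 0.000418
u_5 = 0.643734 − 0.000418·(0.005399)/(0.037970) = 0.643675;  |Δ| = 0.000059
|u_5 − u_4| = 0.000059 < 0.001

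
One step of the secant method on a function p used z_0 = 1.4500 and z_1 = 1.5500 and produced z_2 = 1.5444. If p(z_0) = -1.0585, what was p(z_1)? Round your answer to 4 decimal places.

The secant line through (1.4500, -1.0585) and (1.5500, p(z_1)) crosses zero at z_2 = 1.5444.
So (1.4500, -1.0585), (1.5500, p(z_1)), (1.5444, 0) are collinear:
p(z_1) = -1.0585 · (1.5500 − 1.5444) / (1.4500 − 1.5444) = -1.0585 · (0.005600)/(-0.094400) = 0.062792

0.0628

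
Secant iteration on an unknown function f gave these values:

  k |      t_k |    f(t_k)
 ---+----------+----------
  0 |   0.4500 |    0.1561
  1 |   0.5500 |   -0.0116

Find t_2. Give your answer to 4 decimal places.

t_2 = 0.5500 − (-0.0116)·(0.5500 − 0.4500) / (-0.0116 − 0.1561)
   = 0.5500 − (-0.001160)/(-0.167700) = 0.543083

0.5431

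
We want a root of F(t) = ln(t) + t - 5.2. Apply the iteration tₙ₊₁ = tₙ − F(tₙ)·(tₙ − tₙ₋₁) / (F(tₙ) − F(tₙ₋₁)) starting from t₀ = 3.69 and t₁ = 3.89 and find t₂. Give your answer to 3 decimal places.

3.852

F(3.69) = -0.20437, F(3.89) = 0.04841
t₂ = 3.89000 − 0.04841·(3.89000 − 3.69000) / (0.04841 − (-0.20437)) = 3.89000 − (0.00968)/(0.25278) = 3.85170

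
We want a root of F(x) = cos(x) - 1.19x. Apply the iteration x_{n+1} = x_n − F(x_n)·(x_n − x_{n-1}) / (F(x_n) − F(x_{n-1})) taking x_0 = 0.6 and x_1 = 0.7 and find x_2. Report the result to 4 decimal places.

F(0.6) = 0.111336, F(0.7) = -0.068158
x_2 = 0.700000 − (-0.068158)·(0.700000 − 0.600000) / (-0.068158 − 0.111336) = 0.700000 − (-0.006816)/(-0.179493) = 0.662028

0.6620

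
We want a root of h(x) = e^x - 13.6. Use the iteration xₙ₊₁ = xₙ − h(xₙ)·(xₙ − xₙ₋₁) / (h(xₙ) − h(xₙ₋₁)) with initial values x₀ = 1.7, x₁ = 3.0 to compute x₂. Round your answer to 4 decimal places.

2.4230

h(1.7) = -8.126053, h(3.0) = 6.485537
x₂ = 3.000000 − 6.485537·(3.000000 − 1.700000) / (6.485537 − (-8.126053)) = 3.000000 − (8.431198)/(14.611590) = 2.422979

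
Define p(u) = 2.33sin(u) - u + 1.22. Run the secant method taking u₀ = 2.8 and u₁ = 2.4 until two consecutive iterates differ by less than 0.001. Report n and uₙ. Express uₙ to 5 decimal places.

n = 4, uₙ = 2.53955

p(2.8) = -0.7994776, p(2.4) = 0.3938292
u₂ = 2.4000000 − 0.3938292·(-0.4000000)/(1.1933068) = 2.5320127;  |Δ| = 0.1320127
p(2.5320127) = 0.0219661
u₃ = 2.5320127 − 0.0219661·(0.1320127)/(-0.3718631) = 2.5398108;  |Δ| = 0.0077980
p(2.5398108) = -0.0007693
u₄ = 2.5398108 − (-0.0007693)·(0.0077980)/(-0.0227354) = 2.5395469;  |Δ| = 0.0002639
|u₄ − u₃| = 0.0002639 < 0.001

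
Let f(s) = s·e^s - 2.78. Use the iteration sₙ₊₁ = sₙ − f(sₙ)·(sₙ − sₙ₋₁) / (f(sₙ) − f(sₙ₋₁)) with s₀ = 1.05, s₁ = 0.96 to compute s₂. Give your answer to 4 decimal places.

1.0098

f(1.05) = 0.220534, f(0.96) = -0.272771
s₂ = 0.960000 − (-0.272771)·(0.960000 − 1.050000) / (-0.272771 − 0.220534) = 0.960000 − (0.024549)/(-0.493305) = 1.009765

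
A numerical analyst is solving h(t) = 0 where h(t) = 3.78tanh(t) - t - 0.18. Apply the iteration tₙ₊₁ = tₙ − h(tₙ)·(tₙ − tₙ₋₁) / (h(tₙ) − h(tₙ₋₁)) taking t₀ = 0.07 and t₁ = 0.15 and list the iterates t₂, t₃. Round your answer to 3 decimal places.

0.065, 0.065

h(0.07) = 0.01417, h(0.15) = 0.23279
t₂ = 0.15000 − 0.23279·(0.15000 − 0.07000) / (0.23279 − 0.01417) = 0.15000 − (0.01862)/(0.21862) = 0.06482
h(0.06482) = -0.00016
t₃ = 0.06482 − (-0.00016)·(0.06482 − 0.15000) / (-0.00016 − 0.23279) = 0.06482 − (0.00001)/(-0.23294) = 0.06487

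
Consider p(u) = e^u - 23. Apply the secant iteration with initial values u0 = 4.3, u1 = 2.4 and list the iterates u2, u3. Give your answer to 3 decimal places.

2.763, 3.301

p(4.3) = 50.69979, p(2.4) = -11.97682
u2 = 2.40000 − (-11.97682)·(2.40000 − 4.30000) / (-11.97682 − 50.69979) = 2.40000 − (22.75596)/(-62.67662) = 2.76307
p(2.76307) = -7.15159
u3 = 2.76307 − (-7.15159)·(2.76307 − 2.40000) / (-7.15159 − (-11.97682)) = 2.76307 − (-2.59652)/(4.82524) = 3.30118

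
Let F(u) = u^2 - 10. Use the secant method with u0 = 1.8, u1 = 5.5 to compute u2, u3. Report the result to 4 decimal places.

F(1.8) = -6.760000, F(5.5) = 20.250000
u2 = 5.500000 − 20.250000·(5.500000 − 1.800000) / (20.250000 − (-6.760000)) = 5.500000 − (74.925000)/(27.010000) = 2.726027
F(2.726027) = -2.568775
u3 = 2.726027 − (-2.568775)·(2.726027 − 5.500000) / (-2.568775 − 20.250000) = 2.726027 − (7.125710)/(-22.818775) = 3.038301

2.7260, 3.0383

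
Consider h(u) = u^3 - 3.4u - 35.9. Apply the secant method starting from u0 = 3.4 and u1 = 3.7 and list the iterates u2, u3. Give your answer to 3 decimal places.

h(3.4) = -8.15600, h(3.7) = 2.17300
u2 = 3.70000 − 2.17300·(3.70000 − 3.40000) / (2.17300 − (-8.15600)) = 3.70000 − (0.65190)/(10.32900) = 3.63689
h(3.63689) = -0.16052
u3 = 3.63689 − (-0.16052)·(3.63689 − 3.70000) / (-0.16052 − 2.17300) = 3.63689 − (0.01013)/(-2.33352) = 3.64123

3.637, 3.641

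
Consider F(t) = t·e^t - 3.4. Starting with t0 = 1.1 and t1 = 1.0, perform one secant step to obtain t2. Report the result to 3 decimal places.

F(1.1) = -0.09542, F(1.0) = -0.68172
t2 = 1.00000 − (-0.68172)·(1.00000 − 1.10000) / (-0.68172 − (-0.09542)) = 1.00000 − (0.06817)/(-0.58630) = 1.11627

1.116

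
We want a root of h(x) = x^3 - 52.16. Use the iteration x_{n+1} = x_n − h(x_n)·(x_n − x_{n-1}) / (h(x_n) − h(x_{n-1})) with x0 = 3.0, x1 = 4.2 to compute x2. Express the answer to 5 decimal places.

3.64118

h(3.0) = -25.1600000, h(4.2) = 21.9280000
x2 = 4.2000000 − 21.9280000·(4.2000000 − 3.0000000) / (21.9280000 − (-25.1600000)) = 4.2000000 − (26.3136000)/(47.0880000) = 3.6411825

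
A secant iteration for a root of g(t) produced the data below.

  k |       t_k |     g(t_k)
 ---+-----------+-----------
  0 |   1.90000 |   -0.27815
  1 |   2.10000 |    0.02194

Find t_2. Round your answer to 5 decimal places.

2.08538

t_2 = 2.10000 − 0.02194·(2.10000 − 1.90000) / (0.02194 − (-0.27815))
   = 2.10000 − (0.0043880)/(0.3000900) = 2.0853777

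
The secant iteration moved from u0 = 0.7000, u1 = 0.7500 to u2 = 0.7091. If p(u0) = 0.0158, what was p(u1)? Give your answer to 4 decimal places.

The secant line through (0.7000, 0.0158) and (0.7500, p(u1)) crosses zero at u2 = 0.7091.
So (0.7000, 0.0158), (0.7500, p(u1)), (0.7091, 0) are collinear:
p(u1) = 0.0158 · (0.7500 − 0.7091) / (0.7000 − 0.7091) = 0.0158 · (0.040900)/(-0.009100) = -0.071013

-0.0710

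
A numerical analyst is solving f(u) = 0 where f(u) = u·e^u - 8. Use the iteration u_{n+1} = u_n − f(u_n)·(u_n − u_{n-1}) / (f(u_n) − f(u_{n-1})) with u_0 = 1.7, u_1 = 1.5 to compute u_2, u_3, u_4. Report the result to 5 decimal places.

f(1.7) = 1.3057106, f(1.5) = -1.2774664
u_2 = 1.5000000 − (-1.2774664)·(1.5000000 − 1.7000000) / (-1.2774664 − 1.3057106) = 1.5000000 − (0.2554933)/(-2.5831770) = 1.5989066
f(1.5989066) = -0.0892180
u_3 = 1.5989066 − (-0.0892180)·(1.5989066 − 1.5000000) / (-0.0892180 − (-1.2774664)) = 1.5989066 − (-0.0088243)/(1.1882484) = 1.6063329
f(1.6063329) = 0.0067645
u_4 = 1.6063329 − 0.0067645·(1.6063329 − 1.5989066) / (0.0067645 − (-0.0892180)) = 1.6063329 − (0.0000502)/(0.0959825) = 1.6058095

1.59891, 1.60633, 1.60581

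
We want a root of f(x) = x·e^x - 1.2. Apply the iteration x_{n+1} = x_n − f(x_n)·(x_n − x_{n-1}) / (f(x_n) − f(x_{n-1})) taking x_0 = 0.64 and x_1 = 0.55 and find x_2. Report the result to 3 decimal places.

0.635

f(0.64) = 0.01375, f(0.55) = -0.24671
x_2 = 0.55000 − (-0.24671)·(0.55000 − 0.64000) / (-0.24671 − 0.01375) = 0.55000 − (0.02220)/(-0.26046) = 0.63525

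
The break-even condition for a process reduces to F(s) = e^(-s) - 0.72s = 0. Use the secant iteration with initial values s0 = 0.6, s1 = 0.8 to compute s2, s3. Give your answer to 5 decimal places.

F(0.6) = 0.1168116, F(0.8) = -0.1266710
s2 = 0.8000000 − (-0.1266710)·(0.8000000 − 0.6000000) / (-0.1266710 − 0.1168116) = 0.8000000 − (-0.0253342)/(-0.2434827) = 0.6959507
F(0.6959507) = -0.0024843
s3 = 0.6959507 − (-0.0024843)·(0.6959507 − 0.8000000) / (-0.0024843 − (-0.1266710)) = 0.6959507 − (0.0002585)/(0.1241868) = 0.6938692

0.69595, 0.69387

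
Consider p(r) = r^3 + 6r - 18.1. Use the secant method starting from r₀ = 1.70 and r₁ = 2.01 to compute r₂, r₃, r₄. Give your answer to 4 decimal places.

1.8827, 1.8902, 1.8905

p(1.70) = -2.987000, p(2.01) = 2.080601
r₂ = 2.010000 − 2.080601·(2.010000 − 1.700000) / (2.080601 − (-2.987000)) = 2.010000 − (0.644986)/(5.067601) = 1.882724
p(1.882724) = -0.130067
r₃ = 1.882724 − (-0.130067)·(1.882724 − 2.010000) / (-0.130067 − 2.080601) = 1.882724 − (0.016554)/(-2.210668) = 1.890212
p(1.890212) = -0.005187
r₄ = 1.890212 − (-0.005187)·(1.890212 − 1.882724) / (-0.005187 − (-0.130067)) = 1.890212 − (-0.000039)/(0.124879) = 1.890523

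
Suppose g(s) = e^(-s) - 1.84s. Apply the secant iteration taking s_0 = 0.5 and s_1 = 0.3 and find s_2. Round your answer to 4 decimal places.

0.3752

g(0.5) = -0.313469, g(0.3) = 0.188818
s_2 = 0.300000 − 0.188818·(0.300000 − 0.500000) / (0.188818 − (-0.313469)) = 0.300000 − (-0.037764)/(0.502288) = 0.375183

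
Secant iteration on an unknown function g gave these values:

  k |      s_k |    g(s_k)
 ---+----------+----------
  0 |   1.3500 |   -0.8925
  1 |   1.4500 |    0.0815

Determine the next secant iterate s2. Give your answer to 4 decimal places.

1.4416

s2 = 1.4500 − 0.0815·(1.4500 − 1.3500) / (0.0815 − (-0.8925))
   = 1.4500 − (0.008150)/(0.974000) = 1.441632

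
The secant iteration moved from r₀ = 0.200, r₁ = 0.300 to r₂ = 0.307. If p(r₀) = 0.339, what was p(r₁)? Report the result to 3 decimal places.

0.022

The secant line through (0.200, 0.339) and (0.300, p(r₁)) crosses zero at r₂ = 0.307.
So (0.200, 0.339), (0.300, p(r₁)), (0.307, 0) are collinear:
p(r₁) = 0.339 · (0.300 − 0.307) / (0.200 − 0.307) = 0.339 · (-0.00700)/(-0.10700) = 0.02218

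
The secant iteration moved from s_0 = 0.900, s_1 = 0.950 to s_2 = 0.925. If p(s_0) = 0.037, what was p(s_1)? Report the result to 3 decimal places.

The secant line through (0.900, 0.037) and (0.950, p(s_1)) crosses zero at s_2 = 0.925.
So (0.900, 0.037), (0.950, p(s_1)), (0.925, 0) are collinear:
p(s_1) = 0.037 · (0.950 − 0.925) / (0.900 − 0.925) = 0.037 · (0.02500)/(-0.02500) = -0.03700

-0.037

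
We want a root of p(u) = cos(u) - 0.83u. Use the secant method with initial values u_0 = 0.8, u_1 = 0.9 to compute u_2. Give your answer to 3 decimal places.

p(0.8) = 0.03271, p(0.9) = -0.12539
u_2 = 0.90000 − (-0.12539)·(0.90000 − 0.80000) / (-0.12539 − 0.03271) = 0.90000 − (-0.01254)/(-0.15810) = 0.82069

0.821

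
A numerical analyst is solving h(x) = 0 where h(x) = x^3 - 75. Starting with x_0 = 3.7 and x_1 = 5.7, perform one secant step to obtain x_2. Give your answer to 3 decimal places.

4.062

h(3.7) = -24.34700, h(5.7) = 110.19300
x_2 = 5.70000 − 110.19300·(5.70000 − 3.70000) / (110.19300 − (-24.34700)) = 5.70000 − (220.38600)/(134.54000) = 4.06193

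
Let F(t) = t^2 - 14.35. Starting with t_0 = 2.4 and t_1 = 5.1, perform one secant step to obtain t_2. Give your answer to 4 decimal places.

3.5453

F(2.4) = -8.590000, F(5.1) = 11.660000
t_2 = 5.100000 − 11.660000·(5.100000 − 2.400000) / (11.660000 − (-8.590000)) = 5.100000 − (31.482000)/(20.250000) = 3.545333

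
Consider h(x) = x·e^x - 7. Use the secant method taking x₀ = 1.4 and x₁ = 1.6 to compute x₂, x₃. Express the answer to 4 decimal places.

1.5177, 1.5240

h(1.4) = -1.322720, h(1.6) = 0.924852
x₂ = 1.600000 − 0.924852·(1.600000 − 1.400000) / (0.924852 − (-1.322720)) = 1.600000 − (0.184970)/(2.247572) = 1.517702
h(1.517702) = -0.076651
x₃ = 1.517702 − (-0.076651)·(1.517702 − 1.600000) / (-0.076651 − 0.924852) = 1.517702 − (0.006308)/(-1.001503) = 1.524001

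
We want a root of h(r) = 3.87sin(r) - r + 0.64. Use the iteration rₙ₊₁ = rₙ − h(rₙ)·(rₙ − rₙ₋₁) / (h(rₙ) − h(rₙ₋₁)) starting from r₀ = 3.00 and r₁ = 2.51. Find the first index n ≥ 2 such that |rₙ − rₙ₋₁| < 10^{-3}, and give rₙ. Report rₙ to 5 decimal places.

h(3.00) = -1.8138656, h(2.51) = 0.4149677
r₂ = 2.5100000 − 0.4149677·(-0.4900000)/(2.2288332) = 2.6012290;  |Δ| = 0.0912290
h(2.6012290) = 0.0296844
r₃ = 2.6012290 − 0.0296844·(0.0912290)/(-0.3852833) = 2.6082578;  |Δ| = 0.0070288
h(2.6082578) = -0.0007192
r₄ = 2.6082578 − (-0.0007192)·(0.0070288)/(-0.0304036) = 2.6080915;  |Δ| = 0.0001663
|r₄ − r₃| = 0.0001663 < 10^{-3}

n = 4, rₙ = 2.60809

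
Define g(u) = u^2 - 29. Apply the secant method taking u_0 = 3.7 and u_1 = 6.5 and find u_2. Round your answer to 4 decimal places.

5.2010

g(3.7) = -15.310000, g(6.5) = 13.250000
u_2 = 6.500000 − 13.250000·(6.500000 − 3.700000) / (13.250000 − (-15.310000)) = 6.500000 − (37.100000)/(28.560000) = 5.200980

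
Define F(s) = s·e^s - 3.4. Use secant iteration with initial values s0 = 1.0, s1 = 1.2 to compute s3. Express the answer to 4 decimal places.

1.1145

F(1.0) = -0.681718, F(1.2) = 0.584140
s2 = 1.200000 − 0.584140·(1.200000 − 1.000000) / (0.584140 − (-0.681718)) = 1.200000 − (0.116828)/(1.265858) = 1.107708
F(1.107708) = -0.046509
s3 = 1.107708 − (-0.046509)·(1.107708 − 1.200000) / (-0.046509 − 0.584140) = 1.107708 − (0.004292)/(-0.630649) = 1.114515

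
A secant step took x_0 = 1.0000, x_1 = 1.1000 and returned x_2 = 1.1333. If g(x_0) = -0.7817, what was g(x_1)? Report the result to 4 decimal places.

-0.1953

The secant line through (1.0000, -0.7817) and (1.1000, g(x_1)) crosses zero at x_2 = 1.1333.
So (1.0000, -0.7817), (1.1000, g(x_1)), (1.1333, 0) are collinear:
g(x_1) = -0.7817 · (1.1000 − 1.1333) / (1.0000 − 1.1333) = -0.7817 · (-0.033300)/(-0.133300) = -0.195278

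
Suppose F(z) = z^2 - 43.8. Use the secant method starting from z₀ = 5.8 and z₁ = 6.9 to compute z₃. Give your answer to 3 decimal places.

6.618

F(5.8) = -10.16000, F(6.9) = 3.81000
z₂ = 6.90000 − 3.81000·(6.90000 − 5.80000) / (3.81000 − (-10.16000)) = 6.90000 − (4.19100)/(13.97000) = 6.60000
F(6.60000) = -0.24000
z₃ = 6.60000 − (-0.24000)·(6.60000 − 6.90000) / (-0.24000 − 3.81000) = 6.60000 − (0.07200)/(-4.05000) = 6.61778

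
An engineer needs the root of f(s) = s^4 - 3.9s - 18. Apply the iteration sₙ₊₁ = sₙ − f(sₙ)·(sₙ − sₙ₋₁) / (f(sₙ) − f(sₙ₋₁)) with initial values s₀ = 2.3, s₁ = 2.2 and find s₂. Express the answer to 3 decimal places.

f(2.3) = 1.01410, f(2.2) = -3.15440
s₂ = 2.20000 − (-3.15440)·(2.20000 − 2.30000) / (-3.15440 − 1.01410) = 2.20000 − (0.31544)/(-4.16850) = 2.27567

2.276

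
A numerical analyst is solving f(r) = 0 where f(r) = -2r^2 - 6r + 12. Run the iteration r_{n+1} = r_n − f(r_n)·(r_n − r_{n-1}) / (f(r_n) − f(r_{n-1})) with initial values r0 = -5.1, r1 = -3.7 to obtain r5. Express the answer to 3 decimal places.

-4.372

f(-5.1) = -9.42000, f(-3.7) = 6.82000
r2 = -3.70000 − 6.82000·(-3.70000 − (-5.10000)) / (6.82000 − (-9.42000)) = -3.70000 − (9.54800)/(16.24000) = -4.28793
f(-4.28793) = 0.95488
r3 = -4.28793 − 0.95488·(-4.28793 − (-3.70000)) / (0.95488 − 6.82000) = -4.28793 − (-0.56140)/(-5.86512) = -4.38365
f(-4.38365) = -0.13088
r4 = -4.38365 − (-0.13088)·(-4.38365 − (-4.28793)) / (-0.13088 − 0.95488) = -4.38365 − (0.01253)/(-1.08576) = -4.37211
f(-4.37211) = 0.00194
r5 = -4.37211 − 0.00194·(-4.37211 − (-4.38365)) / (0.00194 − (-0.13088)) = -4.37211 − (0.00002)/(0.13282) = -4.37228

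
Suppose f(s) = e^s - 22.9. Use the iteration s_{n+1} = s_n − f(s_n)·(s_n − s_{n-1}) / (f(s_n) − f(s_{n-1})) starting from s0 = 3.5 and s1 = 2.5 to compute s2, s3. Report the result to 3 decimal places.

3.012, 3.174

f(3.5) = 10.21545, f(2.5) = -10.71751
s2 = 2.50000 − (-10.71751)·(2.50000 − 3.50000) / (-10.71751 − 10.21545) = 2.50000 − (10.71751)/(-20.93296) = 3.01199
f(3.01199) = -2.57215
s3 = 3.01199 − (-2.57215)·(3.01199 − 2.50000) / (-2.57215 − (-10.71751)) = 3.01199 − (-1.31692)/(8.14536) = 3.17367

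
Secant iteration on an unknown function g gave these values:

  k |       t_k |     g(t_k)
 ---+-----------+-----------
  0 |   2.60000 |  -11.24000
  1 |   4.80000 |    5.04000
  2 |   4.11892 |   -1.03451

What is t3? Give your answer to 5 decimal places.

4.23491

t3 = 4.11892 − (-1.03451)·(4.11892 − 4.80000) / (-1.03451 − 5.04000)
   = 4.11892 − (0.7045841)/(-6.0745100) = 4.2349103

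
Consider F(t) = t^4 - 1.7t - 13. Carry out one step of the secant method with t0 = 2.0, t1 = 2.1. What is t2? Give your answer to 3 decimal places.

F(2.0) = -0.40000, F(2.1) = 2.87810
t2 = 2.10000 − 2.87810·(2.10000 − 2.00000) / (2.87810 − (-0.40000)) = 2.10000 − (0.28781)/(3.27810) = 2.01220

2.012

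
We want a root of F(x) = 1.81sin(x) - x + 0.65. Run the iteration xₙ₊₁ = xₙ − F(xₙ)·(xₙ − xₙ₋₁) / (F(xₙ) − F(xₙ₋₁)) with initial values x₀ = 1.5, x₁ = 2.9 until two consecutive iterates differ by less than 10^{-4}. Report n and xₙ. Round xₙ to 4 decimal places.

n = 6, xₙ = 2.1574

F(1.5) = 0.955466, F(2.9) = -1.816959
x₂ = 2.900000 − (-1.816959)·(1.400000)/(-2.772425) = 1.982485;  |Δ| = 0.917515
F(1.982485) = 0.326284
x₃ = 1.982485 − 0.326284·(-0.917515)/(2.143242) = 2.122166;  |Δ| = 0.139681
F(2.122166) = 0.069607
x₄ = 2.122166 − 0.069607·(0.139681)/(-0.256677) = 2.160045;  |Δ| = 0.037879
F(2.160045) = -0.005286
x₅ = 2.160045 − (-0.005286)·(0.037879)/(-0.074893) = 2.157371;  |Δ| = 0.002674
F(2.157371) = 0.000071
x₆ = 2.157371 − 0.000071·(-0.002674)/(0.005358) = 2.157407;  |Δ| = 0.000036
|x₆ − x₅| = 0.000036 < 10^{-4}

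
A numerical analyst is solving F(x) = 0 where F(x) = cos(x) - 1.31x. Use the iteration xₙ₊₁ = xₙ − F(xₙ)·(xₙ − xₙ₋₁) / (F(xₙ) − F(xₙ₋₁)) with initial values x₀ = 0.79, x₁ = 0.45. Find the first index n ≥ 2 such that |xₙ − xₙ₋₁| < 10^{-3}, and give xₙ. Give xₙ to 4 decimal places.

F(0.79) = -0.331055, F(0.45) = 0.310947
x₂ = 0.450000 − 0.310947·(-0.340000)/(0.642002) = 0.614676;  |Δ| = 0.164676
F(0.614676) = 0.011736
x₃ = 0.614676 − 0.011736·(0.164676)/(-0.299212) = 0.621134;  |Δ| = 0.006459
F(0.621134) = -0.000467
x₄ = 0.621134 − (-0.000467)·(0.006459)/(-0.012203) = 0.620887;  |Δ| = 0.000247
|x₄ − x₃| = 0.000247 < 10^{-3}

n = 4, xₙ = 0.6209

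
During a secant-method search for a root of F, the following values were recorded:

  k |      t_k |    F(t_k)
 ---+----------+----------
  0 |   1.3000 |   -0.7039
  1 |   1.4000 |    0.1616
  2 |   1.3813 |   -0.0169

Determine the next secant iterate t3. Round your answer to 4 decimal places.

1.3831

t3 = 1.3813 − (-0.0169)·(1.3813 − 1.4000) / (-0.0169 − 0.1616)
   = 1.3813 − (0.000316)/(-0.178500) = 1.383070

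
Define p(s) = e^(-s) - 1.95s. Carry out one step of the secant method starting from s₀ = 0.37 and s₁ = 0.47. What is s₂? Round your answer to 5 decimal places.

0.35820

p(0.37) = -0.0307657, p(0.47) = -0.2914977
s₂ = 0.4700000 − (-0.2914977)·(0.4700000 − 0.3700000) / (-0.2914977 − (-0.0307657)) = 0.4700000 − (-0.0291498)/(-0.2607321) = 0.3582003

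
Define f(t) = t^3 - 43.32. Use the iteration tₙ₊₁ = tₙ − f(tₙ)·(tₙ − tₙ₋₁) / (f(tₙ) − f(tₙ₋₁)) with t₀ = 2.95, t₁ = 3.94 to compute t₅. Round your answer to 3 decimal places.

f(2.95) = -17.64762, f(3.94) = 17.84298
t₂ = 3.94000 − 17.84298·(3.94000 − 2.95000) / (17.84298 − (-17.64762)) = 3.94000 − (17.66455)/(35.49061) = 3.44228
f(3.44228) = -2.53159
t₃ = 3.44228 − (-2.53159)·(3.44228 − 3.94000) / (-2.53159 − 17.84298) = 3.44228 − (1.26003)/(-20.37457) = 3.50412
f(3.50412) = -0.29346
t₄ = 3.50412 − (-0.29346)·(3.50412 − 3.44228) / (-0.29346 − (-2.53159)) = 3.50412 − (-0.01815)/(2.23813) = 3.51223
f(3.51223) = 0.00593
t₅ = 3.51223 − 0.00593·(3.51223 − 3.50412) / (0.00593 − (-0.29346)) = 3.51223 − (0.00005)/(0.29939) = 3.51207

3.512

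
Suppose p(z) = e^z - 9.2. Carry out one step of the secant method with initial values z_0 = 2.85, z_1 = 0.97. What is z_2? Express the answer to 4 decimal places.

p(2.85) = 8.087782, p(0.97) = -6.562056
z_2 = 0.970000 − (-6.562056)·(0.970000 − 2.850000) / (-6.562056 − 8.087782) = 0.970000 − (12.336664)/(-14.649837) = 1.812102

1.8121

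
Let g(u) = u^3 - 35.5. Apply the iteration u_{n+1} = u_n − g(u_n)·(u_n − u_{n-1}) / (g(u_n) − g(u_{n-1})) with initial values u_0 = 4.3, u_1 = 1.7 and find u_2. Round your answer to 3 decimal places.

g(4.3) = 44.00700, g(1.7) = -30.58700
u_2 = 1.70000 − (-30.58700)·(1.70000 − 4.30000) / (-30.58700 − 44.00700) = 1.70000 − (79.52620)/(-74.59400) = 2.76612

2.766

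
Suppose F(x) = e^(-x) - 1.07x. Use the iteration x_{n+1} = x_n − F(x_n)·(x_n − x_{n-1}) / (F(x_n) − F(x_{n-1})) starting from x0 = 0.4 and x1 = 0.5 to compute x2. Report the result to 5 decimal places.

F(0.4) = 0.2423200, F(0.5) = 0.0715307
x2 = 0.5000000 − 0.0715307·(0.5000000 − 0.4000000) / (0.0715307 − 0.2423200) = 0.5000000 − (0.0071531)/(-0.1707894) = 0.5418824

0.54188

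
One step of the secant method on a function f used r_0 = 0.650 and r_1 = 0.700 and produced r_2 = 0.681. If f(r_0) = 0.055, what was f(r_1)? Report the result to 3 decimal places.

-0.034

The secant line through (0.650, 0.055) and (0.700, f(r_1)) crosses zero at r_2 = 0.681.
So (0.650, 0.055), (0.700, f(r_1)), (0.681, 0) are collinear:
f(r_1) = 0.055 · (0.700 − 0.681) / (0.650 − 0.681) = 0.055 · (0.01900)/(-0.03100) = -0.03371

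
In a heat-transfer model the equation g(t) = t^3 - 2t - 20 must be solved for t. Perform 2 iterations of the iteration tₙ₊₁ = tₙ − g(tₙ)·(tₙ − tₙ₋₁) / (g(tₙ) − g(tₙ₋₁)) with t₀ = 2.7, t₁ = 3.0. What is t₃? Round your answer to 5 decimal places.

2.95935

g(2.7) = -5.7170000, g(3.0) = 1.0000000
t₂ = 3.0000000 − 1.0000000·(3.0000000 − 2.7000000) / (1.0000000 − (-5.7170000)) = 3.0000000 − (0.3000000)/(6.7170000) = 2.9553372
g(2.9553372) = -0.0987061
t₃ = 2.9553372 − (-0.0987061)·(2.9553372 − 3.0000000) / (-0.0987061 − 1.0000000) = 2.9553372 − (0.0044085)/(-1.0987061) = 2.9593496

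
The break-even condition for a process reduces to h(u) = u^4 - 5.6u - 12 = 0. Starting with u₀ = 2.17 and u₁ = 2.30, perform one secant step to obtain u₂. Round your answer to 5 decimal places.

h(2.17) = -1.9782608, h(2.30) = 3.1041000
u₂ = 2.3000000 − 3.1041000·(2.3000000 − 2.1700000) / (3.1041000 − (-1.9782608)) = 2.3000000 − (0.4035330)/(5.0823608) = 2.2206013

2.22060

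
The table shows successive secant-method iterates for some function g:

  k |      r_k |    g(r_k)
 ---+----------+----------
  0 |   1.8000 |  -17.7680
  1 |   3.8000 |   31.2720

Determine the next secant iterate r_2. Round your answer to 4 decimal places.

2.5246

r_2 = 3.8000 − 31.2720·(3.8000 − 1.8000) / (31.2720 − (-17.7680))
   = 3.8000 − (62.544000)/(49.040000) = 2.524633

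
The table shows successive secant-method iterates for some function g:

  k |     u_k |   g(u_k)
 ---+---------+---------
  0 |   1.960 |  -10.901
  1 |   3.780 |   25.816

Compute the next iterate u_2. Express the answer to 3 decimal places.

u_2 = 3.780 − 25.816·(3.780 − 1.960) / (25.816 − (-10.901))
   = 3.780 − (46.98512)/(36.71700) = 2.50034

2.500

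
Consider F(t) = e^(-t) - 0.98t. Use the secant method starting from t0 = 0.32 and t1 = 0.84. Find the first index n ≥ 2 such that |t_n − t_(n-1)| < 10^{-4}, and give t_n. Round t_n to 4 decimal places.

F(0.32) = 0.412549, F(0.84) = -0.391489
t2 = 0.840000 − (-0.391489)·(0.520000)/(-0.804039) = 0.586810;  |Δ| = 0.253190
F(0.586810) = -0.018975
t3 = 0.586810 − (-0.018975)·(-0.253190)/(0.372514) = 0.573913;  |Δ| = 0.012897
F(0.573913) = 0.000882
t4 = 0.573913 − 0.000882·(-0.012897)/(0.019858) = 0.574486;  |Δ| = 0.000573
F(0.574486) = -0.000002
t5 = 0.574486 − (-0.000002)·(0.000573)/(-0.000884) = 0.574485;  |Δ| = 0.000001
|t5 − t4| = 0.000001 < 10^{-4}

n = 5, t_n = 0.5745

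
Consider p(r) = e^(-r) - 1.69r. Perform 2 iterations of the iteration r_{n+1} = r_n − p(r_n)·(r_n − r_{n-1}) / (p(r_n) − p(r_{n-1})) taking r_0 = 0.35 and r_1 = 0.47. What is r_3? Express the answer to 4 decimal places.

p(0.35) = 0.113188, p(0.47) = -0.169298
r_2 = 0.470000 − (-0.169298)·(0.470000 − 0.350000) / (-0.169298 − 0.113188) = 0.470000 − (-0.020316)/(-0.282486) = 0.398082
p(0.398082) = -0.001152
r_3 = 0.398082 − (-0.001152)·(0.398082 − 0.470000) / (-0.001152 − (-0.169298)) = 0.398082 − (0.000083)/(0.168145) = 0.397589

0.3976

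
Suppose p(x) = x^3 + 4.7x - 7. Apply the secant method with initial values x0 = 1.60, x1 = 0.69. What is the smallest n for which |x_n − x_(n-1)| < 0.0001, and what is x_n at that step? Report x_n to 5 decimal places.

p(1.60) = 4.6160000, p(0.69) = -3.4284910
x2 = 0.6900000 − (-3.4284910)·(-0.9100000)/(-8.0444910) = 1.0778340;  |Δ| = 0.3878340
p(1.0778340) = -0.6820326
x3 = 1.0778340 − (-0.6820326)·(0.3878340)/(2.7464584) = 1.1741454;  |Δ| = 0.0963115
p(1.1741454) = 0.1371808
x4 = 1.1741454 − 0.1371808·(0.0963115)/(0.8192134) = 1.1580176;  |Δ| = 0.0161278
p(1.1580176) = -0.0044098
x5 = 1.1580176 − (-0.0044098)·(-0.0161278)/(-0.1415906) = 1.1585199;  |Δ| = 0.0005023
p(1.1585199) = -0.0000274
x6 = 1.1585199 − (-0.0000274)·(0.0005023)/(0.0043824) = 1.1585231;  |Δ| = 0.0000031
|x6 − x5| = 0.0000031 < 0.0001

n = 6, x_n = 1.15852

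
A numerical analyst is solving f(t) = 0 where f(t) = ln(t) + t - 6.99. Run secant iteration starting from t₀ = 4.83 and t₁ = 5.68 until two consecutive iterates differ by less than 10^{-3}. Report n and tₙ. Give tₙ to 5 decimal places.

f(4.83) = -0.5851535, f(5.68) = 0.4269512
t₂ = 5.6800000 − 0.4269512·(0.8500000)/(1.0121048) = 5.3214318;  |Δ| = 0.3585682
f(5.3214318) = 0.0031742
t₃ = 5.3214318 − 0.0031742·(-0.3585682)/(-0.4237770) = 5.3187460;  |Δ| = 0.0026858
f(5.3187460) = -0.0000164
t₄ = 5.3187460 − (-0.0000164)·(-0.0026858)/(-0.0031906) = 5.3187598;  |Δ| = 0.0000138
|t₄ − t₃| = 0.0000138 < 10^{-3}

n = 4, tₙ = 5.31876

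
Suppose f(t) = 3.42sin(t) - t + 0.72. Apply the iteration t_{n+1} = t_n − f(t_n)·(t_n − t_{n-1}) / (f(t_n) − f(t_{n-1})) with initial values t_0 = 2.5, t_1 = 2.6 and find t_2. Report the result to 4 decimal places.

f(2.5) = 0.266775, f(2.6) = -0.116985
t_2 = 2.600000 − (-0.116985)·(2.600000 − 2.500000) / (-0.116985 − 0.266775) = 2.600000 − (-0.011699)/(-0.383760) = 2.569516

2.5695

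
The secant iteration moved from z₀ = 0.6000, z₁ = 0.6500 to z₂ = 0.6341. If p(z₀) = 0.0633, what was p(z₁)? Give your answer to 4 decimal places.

-0.0295

The secant line through (0.6000, 0.0633) and (0.6500, p(z₁)) crosses zero at z₂ = 0.6341.
So (0.6000, 0.0633), (0.6500, p(z₁)), (0.6341, 0) are collinear:
p(z₁) = 0.0633 · (0.6500 − 0.6341) / (0.6000 − 0.6341) = 0.0633 · (0.015900)/(-0.034100) = -0.029515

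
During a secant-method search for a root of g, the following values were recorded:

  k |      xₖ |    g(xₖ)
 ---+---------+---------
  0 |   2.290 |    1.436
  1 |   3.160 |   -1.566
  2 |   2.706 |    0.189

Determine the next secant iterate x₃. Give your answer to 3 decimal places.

x₃ = 2.706 − 0.189·(2.706 − 3.160) / (0.189 − (-1.566))
   = 2.706 − (-0.08581)/(1.75500) = 2.75489

2.755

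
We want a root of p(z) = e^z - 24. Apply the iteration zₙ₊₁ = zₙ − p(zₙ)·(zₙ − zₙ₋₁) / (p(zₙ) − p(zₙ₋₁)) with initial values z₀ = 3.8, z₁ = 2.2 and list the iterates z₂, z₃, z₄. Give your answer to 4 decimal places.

p(3.8) = 20.701184, p(2.2) = -14.974987
z₂ = 2.200000 − (-14.974987)·(2.200000 − 3.800000) / (-14.974987 − 20.701184) = 2.200000 − (23.959978)/(-35.676171) = 2.871596
p(2.871596) = -6.334808
z₃ = 2.871596 − (-6.334808)·(2.871596 − 2.200000) / (-6.334808 − (-14.974987)) = 2.871596 − (-4.254433)/(8.640178) = 3.363997
p(3.363997) = 4.904497
z₄ = 3.363997 − 4.904497·(3.363997 − 2.871596) / (4.904497 − (-6.334808)) = 3.363997 − (2.414979)/(11.239305) = 3.149128

2.8716, 3.3640, 3.1491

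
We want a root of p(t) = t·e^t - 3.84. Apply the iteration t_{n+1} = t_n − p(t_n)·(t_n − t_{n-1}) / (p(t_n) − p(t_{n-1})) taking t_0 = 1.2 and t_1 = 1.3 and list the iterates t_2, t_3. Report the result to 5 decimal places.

1.18166, 1.18012

p(1.2) = 0.1441403, p(1.3) = 0.9300857
t_2 = 1.3000000 − 0.9300857·(1.3000000 − 1.2000000) / (0.9300857 − 0.1441403) = 1.3000000 − (0.0930086)/(0.7859454) = 1.1816603
p(1.1816603) = 0.0119546
t_3 = 1.1816603 − 0.0119546·(1.1816603 − 1.3000000) / (0.0119546 − 0.9300857) = 1.1816603 − (-0.0014147)/(-0.9181310) = 1.1801194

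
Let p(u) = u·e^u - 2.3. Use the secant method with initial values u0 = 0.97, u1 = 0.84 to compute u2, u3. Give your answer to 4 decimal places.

0.9151, 0.9184

p(0.97) = 0.258806, p(0.84) = -0.354252
u2 = 0.840000 − (-0.354252)·(0.840000 − 0.970000) / (-0.354252 − 0.258806) = 0.840000 − (0.046053)/(-0.613058) = 0.915120
p(0.915120) = -0.014878
u3 = 0.915120 − (-0.014878)·(0.915120 − 0.840000) / (-0.014878 − (-0.354252)) = 0.915120 − (-0.001118)/(0.339373) = 0.918413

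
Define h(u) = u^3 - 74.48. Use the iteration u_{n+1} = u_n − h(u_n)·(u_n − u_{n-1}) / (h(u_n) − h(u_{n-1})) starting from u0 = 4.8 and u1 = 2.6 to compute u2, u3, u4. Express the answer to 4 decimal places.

h(4.8) = 36.112000, h(2.6) = -56.904000
u2 = 2.600000 − (-56.904000)·(2.600000 − 4.800000) / (-56.904000 − 36.112000) = 2.600000 − (125.188800)/(-93.016000) = 3.945885
h(3.945885) = -13.042557
u3 = 3.945885 − (-13.042557)·(3.945885 − 2.600000) / (-13.042557 − (-56.904000)) = 3.945885 − (-17.553776)/(43.861443) = 4.346094
h(4.346094) = 7.611358
u4 = 4.346094 − 7.611358·(4.346094 − 3.945885) / (7.611358 − (-13.042557)) = 4.346094 − (3.046139)/(20.653915) = 4.198609

3.9459, 4.3461, 4.1986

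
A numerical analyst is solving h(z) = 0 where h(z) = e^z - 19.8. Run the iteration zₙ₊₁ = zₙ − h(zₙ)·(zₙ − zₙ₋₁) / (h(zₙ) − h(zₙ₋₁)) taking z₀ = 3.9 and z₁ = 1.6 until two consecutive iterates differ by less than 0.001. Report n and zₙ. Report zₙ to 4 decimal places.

n = 8, zₙ = 2.9857

h(3.9) = 29.602449, h(1.6) = -14.846968
z₂ = 1.600000 − (-14.846968)·(-2.300000)/(-44.449417) = 2.368245;  |Δ| = 0.768245
h(2.368245) = -9.121369
z₃ = 2.368245 − (-9.121369)·(0.768245)/(5.725598) = 3.592124;  |Δ| = 1.223880
h(3.592124) = 16.511126
z₄ = 3.592124 − 16.511126·(1.223880)/(25.632495) = 2.803764;  |Δ| = 0.788360
h(2.803764) = -3.293333
z₅ = 2.803764 − (-3.293333)·(-0.788360)/(-19.804459) = 2.934863;  |Δ| = 0.131098
h(2.934863) = -0.981081
z₆ = 2.934863 − (-0.981081)·(0.131098)/(2.312252) = 2.990487;  |Δ| = 0.055625
h(2.990487) = 0.095375
z₇ = 2.990487 − 0.095375·(0.055625)/(1.076456) = 2.985559;  |Δ| = 0.004928
h(2.985559) = -0.002436
z₈ = 2.985559 − (-0.002436)·(-0.004928)/(-0.097811) = 2.985682;  |Δ| = 0.000123
|z₈ − z₇| = 0.000123 < 0.001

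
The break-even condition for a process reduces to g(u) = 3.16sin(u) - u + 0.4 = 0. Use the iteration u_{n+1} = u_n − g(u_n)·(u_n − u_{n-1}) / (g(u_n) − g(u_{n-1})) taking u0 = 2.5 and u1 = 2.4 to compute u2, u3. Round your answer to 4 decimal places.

2.4392, 2.4399

g(2.5) = -0.208828, g(2.4) = 0.134464
u2 = 2.400000 − 0.134464·(2.400000 − 2.500000) / (0.134464 − (-0.208828)) = 2.400000 − (-0.013446)/(0.343292) = 2.439169
g(2.439169) = 0.002411
u3 = 2.439169 − 0.002411·(2.439169 − 2.400000) / (0.002411 − 0.134464) = 2.439169 − (0.000094)/(-0.132053) = 2.439884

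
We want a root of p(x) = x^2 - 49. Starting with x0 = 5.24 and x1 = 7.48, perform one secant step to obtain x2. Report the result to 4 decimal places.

p(5.24) = -21.542400, p(7.48) = 6.950400
x2 = 7.480000 − 6.950400·(7.480000 − 5.240000) / (6.950400 − (-21.542400)) = 7.480000 − (15.568896)/(28.492800) = 6.933585

6.9336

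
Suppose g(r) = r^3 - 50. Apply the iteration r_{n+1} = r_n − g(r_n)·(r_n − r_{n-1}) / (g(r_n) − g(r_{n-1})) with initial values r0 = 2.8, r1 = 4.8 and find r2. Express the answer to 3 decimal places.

g(2.8) = -28.04800, g(4.8) = 60.59200
r2 = 4.80000 − 60.59200·(4.80000 − 2.80000) / (60.59200 − (-28.04800)) = 4.80000 − (121.18400)/(88.64000) = 3.43285

3.433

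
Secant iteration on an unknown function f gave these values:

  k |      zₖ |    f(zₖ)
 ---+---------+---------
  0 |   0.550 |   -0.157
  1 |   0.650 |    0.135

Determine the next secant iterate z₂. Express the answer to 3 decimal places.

0.604

z₂ = 0.650 − 0.135·(0.650 − 0.550) / (0.135 − (-0.157))
   = 0.650 − (0.01350)/(0.29200) = 0.60377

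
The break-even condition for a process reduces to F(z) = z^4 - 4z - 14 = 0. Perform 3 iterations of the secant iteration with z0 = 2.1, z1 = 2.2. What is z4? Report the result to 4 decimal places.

F(2.1) = -2.951900, F(2.2) = 0.625600
z2 = 2.200000 − 0.625600·(2.200000 − 2.100000) / (0.625600 − (-2.951900)) = 2.200000 − (0.062560)/(3.577500) = 2.182513
F(2.182513) = -0.040428
z3 = 2.182513 − (-0.040428)·(2.182513 − 2.200000) / (-0.040428 − 0.625600) = 2.182513 − (0.000707)/(-0.666028) = 2.183574
F(2.183574) = -0.000501
z4 = 2.183574 − (-0.000501)·(2.183574 − 2.182513) / (-0.000501 − (-0.040428)) = 2.183574 − (-0.000001)/(0.039927) = 2.183588

2.1836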